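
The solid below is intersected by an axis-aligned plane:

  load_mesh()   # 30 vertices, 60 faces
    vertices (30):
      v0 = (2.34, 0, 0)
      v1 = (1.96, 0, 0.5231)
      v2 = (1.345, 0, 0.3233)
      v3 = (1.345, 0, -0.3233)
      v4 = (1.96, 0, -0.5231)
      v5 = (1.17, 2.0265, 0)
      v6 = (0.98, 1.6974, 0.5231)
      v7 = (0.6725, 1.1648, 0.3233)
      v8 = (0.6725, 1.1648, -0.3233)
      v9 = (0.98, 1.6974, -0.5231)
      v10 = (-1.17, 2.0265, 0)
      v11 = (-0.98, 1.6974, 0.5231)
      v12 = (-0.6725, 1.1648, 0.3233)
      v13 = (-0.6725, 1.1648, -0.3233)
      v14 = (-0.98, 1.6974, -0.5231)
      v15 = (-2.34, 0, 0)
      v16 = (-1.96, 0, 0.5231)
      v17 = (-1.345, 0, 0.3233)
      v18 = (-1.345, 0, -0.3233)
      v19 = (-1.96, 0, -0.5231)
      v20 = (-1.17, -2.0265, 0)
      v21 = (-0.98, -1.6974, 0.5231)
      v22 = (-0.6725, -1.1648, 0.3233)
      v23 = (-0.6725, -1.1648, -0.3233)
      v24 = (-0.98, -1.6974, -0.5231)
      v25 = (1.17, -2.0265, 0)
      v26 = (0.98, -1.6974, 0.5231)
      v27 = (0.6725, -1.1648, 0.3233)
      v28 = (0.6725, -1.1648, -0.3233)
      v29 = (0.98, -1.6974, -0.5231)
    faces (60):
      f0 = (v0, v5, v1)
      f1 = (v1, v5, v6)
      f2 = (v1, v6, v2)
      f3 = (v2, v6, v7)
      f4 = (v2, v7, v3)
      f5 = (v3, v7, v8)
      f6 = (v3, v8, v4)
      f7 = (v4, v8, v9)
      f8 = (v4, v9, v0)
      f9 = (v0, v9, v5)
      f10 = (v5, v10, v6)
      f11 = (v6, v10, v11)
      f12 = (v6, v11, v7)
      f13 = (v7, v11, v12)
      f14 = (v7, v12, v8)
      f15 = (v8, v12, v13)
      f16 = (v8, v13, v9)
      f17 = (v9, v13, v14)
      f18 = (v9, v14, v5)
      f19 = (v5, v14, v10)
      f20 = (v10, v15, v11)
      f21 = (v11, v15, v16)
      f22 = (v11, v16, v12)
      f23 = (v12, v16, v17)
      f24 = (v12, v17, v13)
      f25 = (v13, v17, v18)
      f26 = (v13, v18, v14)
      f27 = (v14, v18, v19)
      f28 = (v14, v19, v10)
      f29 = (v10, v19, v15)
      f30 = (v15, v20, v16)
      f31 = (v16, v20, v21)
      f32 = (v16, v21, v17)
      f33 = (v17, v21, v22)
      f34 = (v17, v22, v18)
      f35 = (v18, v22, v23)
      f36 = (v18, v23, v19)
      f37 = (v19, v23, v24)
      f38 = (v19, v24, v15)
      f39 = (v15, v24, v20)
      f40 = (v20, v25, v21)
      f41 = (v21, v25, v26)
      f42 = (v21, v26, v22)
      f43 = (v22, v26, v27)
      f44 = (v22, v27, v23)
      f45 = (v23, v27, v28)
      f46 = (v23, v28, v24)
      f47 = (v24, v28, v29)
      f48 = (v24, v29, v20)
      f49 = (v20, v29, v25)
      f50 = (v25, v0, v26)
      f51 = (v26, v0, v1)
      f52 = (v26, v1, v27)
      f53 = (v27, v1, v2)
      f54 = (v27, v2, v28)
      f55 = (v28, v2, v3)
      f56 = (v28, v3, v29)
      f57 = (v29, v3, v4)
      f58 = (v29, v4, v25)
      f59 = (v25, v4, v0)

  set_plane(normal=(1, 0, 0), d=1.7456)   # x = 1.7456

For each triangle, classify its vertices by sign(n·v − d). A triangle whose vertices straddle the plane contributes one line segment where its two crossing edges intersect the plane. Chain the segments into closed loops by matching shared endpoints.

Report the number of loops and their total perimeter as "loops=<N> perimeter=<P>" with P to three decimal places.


loops=1 perimeter=4.874

Straddling triangles (14 of 60):
  (v0,v5,v1) [+-+] → (1.7456, 1.02953, 0)–(1.7456, 0.549977, 0.381135)  len=0.6126
  (v1,v5,v6) [+--] → (1.7456, 0.549977, 0.381135)–(1.7456, 0.37135, 0.5231)  len=0.2282
  (v1,v6,v2) [+--] → (1.7456, 0.37135, 0.5231)–(1.7456, 0, 0.453446)  len=0.3778
  (v3,v8,v4) [--+] → (1.7456, 0.193967, -0.489828)–(1.7456, 0, -0.453446)  len=0.1974
  (v4,v8,v9) [+--] → (1.7456, 0.193967, -0.489828)–(1.7456, 0.37135, -0.5231)  len=0.1805
  (v4,v9,v0) [+-+] → (1.7456, 0.37135, -0.5231)–(1.7456, 0.741864, -0.228625)  len=0.4733
  (v0,v9,v5) [+--] → (1.7456, 0.741864, -0.228625)–(1.7456, 1.02953, 0)  len=0.3675
  (v25,v0,v26) [-+-] → (1.7456, -1.02953, 0)–(1.7456, -0.741864, 0.228625)  len=0.3675
  (v26,v0,v1) [-++] → (1.7456, -0.741864, 0.228625)–(1.7456, -0.37135, 0.5231)  len=0.4733
  (v26,v1,v27) [-+-] → (1.7456, -0.37135, 0.5231)–(1.7456, -0.193967, 0.489828)  len=0.1805
  (v27,v1,v2) [-+-] → (1.7456, -0.193967, 0.489828)–(1.7456, 0, 0.453446)  len=0.1974
  (v29,v3,v4) [--+] → (1.7456, 0, -0.453446)–(1.7456, -0.37135, -0.5231)  len=0.3778
  (v29,v4,v25) [-+-] → (1.7456, -0.37135, -0.5231)–(1.7456, -0.549977, -0.381135)  len=0.2282
  (v25,v4,v0) [-++] → (1.7456, -0.549977, -0.381135)–(1.7456, -1.02953, 0)  len=0.6126

Chained into 1 loop(s):
  loop 1: 14 segments, perimeter = 4.8742
Total perimeter = 4.874


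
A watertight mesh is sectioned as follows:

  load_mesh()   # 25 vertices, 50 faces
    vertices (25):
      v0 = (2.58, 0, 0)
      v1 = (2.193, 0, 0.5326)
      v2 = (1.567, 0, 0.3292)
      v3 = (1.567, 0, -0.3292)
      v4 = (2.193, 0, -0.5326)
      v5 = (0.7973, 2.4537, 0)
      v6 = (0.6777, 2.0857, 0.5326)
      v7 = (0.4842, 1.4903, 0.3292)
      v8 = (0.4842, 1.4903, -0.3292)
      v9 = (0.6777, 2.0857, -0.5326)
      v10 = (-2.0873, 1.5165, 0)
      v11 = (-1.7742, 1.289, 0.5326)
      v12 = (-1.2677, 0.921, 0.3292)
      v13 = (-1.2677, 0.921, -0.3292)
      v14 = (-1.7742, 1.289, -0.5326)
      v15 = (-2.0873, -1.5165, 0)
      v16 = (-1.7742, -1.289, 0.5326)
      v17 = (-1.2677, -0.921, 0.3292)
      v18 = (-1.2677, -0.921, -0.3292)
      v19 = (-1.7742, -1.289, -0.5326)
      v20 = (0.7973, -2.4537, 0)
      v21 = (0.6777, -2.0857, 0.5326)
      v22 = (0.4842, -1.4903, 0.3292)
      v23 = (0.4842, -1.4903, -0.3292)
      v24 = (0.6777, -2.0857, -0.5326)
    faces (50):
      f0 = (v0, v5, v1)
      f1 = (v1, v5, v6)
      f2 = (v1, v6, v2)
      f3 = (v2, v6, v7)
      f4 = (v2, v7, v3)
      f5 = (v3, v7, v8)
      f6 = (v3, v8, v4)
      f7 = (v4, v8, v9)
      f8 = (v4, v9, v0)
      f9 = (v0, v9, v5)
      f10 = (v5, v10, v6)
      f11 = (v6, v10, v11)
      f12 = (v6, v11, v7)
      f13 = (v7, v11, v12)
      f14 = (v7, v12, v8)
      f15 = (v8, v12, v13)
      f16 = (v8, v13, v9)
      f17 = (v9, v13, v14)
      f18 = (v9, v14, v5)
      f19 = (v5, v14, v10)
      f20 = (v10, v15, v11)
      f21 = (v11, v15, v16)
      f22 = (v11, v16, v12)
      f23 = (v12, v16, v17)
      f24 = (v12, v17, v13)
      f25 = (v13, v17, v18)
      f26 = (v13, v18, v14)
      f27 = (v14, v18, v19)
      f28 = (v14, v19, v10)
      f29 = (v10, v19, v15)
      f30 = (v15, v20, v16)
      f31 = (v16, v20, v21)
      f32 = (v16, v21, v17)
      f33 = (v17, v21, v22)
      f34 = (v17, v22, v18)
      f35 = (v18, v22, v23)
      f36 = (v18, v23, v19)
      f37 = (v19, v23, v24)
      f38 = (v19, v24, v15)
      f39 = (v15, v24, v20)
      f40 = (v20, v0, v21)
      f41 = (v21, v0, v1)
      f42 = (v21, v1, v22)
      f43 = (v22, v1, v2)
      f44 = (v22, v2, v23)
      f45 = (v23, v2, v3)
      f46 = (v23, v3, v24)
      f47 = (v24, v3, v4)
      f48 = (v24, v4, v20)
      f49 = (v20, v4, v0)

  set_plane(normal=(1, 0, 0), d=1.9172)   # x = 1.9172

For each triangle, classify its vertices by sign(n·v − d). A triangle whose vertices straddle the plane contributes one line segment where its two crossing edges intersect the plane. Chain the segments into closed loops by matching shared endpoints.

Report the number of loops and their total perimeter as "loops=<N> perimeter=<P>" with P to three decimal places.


Straddling triangles (14 of 50):
  (v0,v5,v1) [+-+] → (1.9172, 0.912275, 0)–(1.9172, 0.484868, 0.427355)  len=0.6044
  (v1,v5,v6) [+--] → (1.9172, 0.484868, 0.427355)–(1.9172, 0.379619, 0.5326)  len=0.1488
  (v1,v6,v2) [+--] → (1.9172, 0.379619, 0.5326)–(1.9172, 0, 0.442987)  len=0.3901
  (v3,v8,v4) [--+] → (1.9172, 0.240534, -0.499771)–(1.9172, 0, -0.442987)  len=0.2471
  (v4,v8,v9) [+--] → (1.9172, 0.240534, -0.499771)–(1.9172, 0.379619, -0.5326)  len=0.1429
  (v4,v9,v0) [+-+] → (1.9172, 0.379619, -0.5326)–(1.9172, 0.7267, -0.185569)  len=0.4908
  (v0,v9,v5) [+--] → (1.9172, 0.7267, -0.185569)–(1.9172, 0.912275, 0)  len=0.2624
  (v20,v0,v21) [-+-] → (1.9172, -0.912275, 0)–(1.9172, -0.7267, 0.185569)  len=0.2624
  (v21,v0,v1) [-++] → (1.9172, -0.7267, 0.185569)–(1.9172, -0.379619, 0.5326)  len=0.4908
  (v21,v1,v22) [-+-] → (1.9172, -0.379619, 0.5326)–(1.9172, -0.240534, 0.499771)  len=0.1429
  (v22,v1,v2) [-+-] → (1.9172, -0.240534, 0.499771)–(1.9172, 0, 0.442987)  len=0.2471
  (v24,v3,v4) [--+] → (1.9172, 0, -0.442987)–(1.9172, -0.379619, -0.5326)  len=0.3901
  (v24,v4,v20) [-+-] → (1.9172, -0.379619, -0.5326)–(1.9172, -0.484868, -0.427355)  len=0.1488
  (v20,v4,v0) [-++] → (1.9172, -0.484868, -0.427355)–(1.9172, -0.912275, 0)  len=0.6044

Chained into 1 loop(s):
  loop 1: 14 segments, perimeter = 4.5732
Total perimeter = 4.573

loops=1 perimeter=4.573


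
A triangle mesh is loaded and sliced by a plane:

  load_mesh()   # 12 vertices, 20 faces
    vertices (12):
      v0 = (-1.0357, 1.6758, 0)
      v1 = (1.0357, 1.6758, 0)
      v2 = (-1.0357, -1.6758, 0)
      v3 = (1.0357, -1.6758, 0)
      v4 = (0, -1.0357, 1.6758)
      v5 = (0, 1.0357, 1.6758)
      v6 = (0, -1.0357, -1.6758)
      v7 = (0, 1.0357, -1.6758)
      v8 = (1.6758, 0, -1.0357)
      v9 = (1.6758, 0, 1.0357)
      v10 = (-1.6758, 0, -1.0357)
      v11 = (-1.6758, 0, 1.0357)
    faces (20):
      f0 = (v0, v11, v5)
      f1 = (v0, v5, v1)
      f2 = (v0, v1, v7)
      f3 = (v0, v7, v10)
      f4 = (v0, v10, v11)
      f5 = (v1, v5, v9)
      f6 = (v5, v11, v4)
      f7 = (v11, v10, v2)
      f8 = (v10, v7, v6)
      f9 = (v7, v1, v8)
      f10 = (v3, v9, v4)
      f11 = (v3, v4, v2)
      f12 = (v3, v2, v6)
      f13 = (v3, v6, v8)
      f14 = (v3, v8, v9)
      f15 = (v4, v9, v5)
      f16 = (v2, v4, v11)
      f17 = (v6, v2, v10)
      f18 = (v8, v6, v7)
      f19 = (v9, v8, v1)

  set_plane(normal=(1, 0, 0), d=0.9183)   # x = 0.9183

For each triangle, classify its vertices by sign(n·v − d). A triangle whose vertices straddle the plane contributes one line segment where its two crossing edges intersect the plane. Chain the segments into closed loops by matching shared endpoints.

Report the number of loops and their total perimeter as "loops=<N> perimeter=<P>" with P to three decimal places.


Straddling triangles (10 of 20):
  (v0,v5,v1) [--+] → (0.9183, 1.60324, 0.189957)–(0.9183, 1.6758, 0)  len=0.2033
  (v0,v1,v7) [-+-] → (0.9183, 1.6758, 0)–(0.9183, 1.60324, -0.189957)  len=0.2033
  (v1,v5,v9) [+-+] → (0.9183, 1.60324, 0.189957)–(0.9183, 0.46816, 1.32504)  len=1.6052
  (v7,v1,v8) [-++] → (0.9183, 1.60324, -0.189957)–(0.9183, 0.46816, -1.32504)  len=1.6052
  (v3,v9,v4) [++-] → (0.9183, -0.46816, 1.32504)–(0.9183, -1.60324, 0.189957)  len=1.6052
  (v3,v4,v2) [+--] → (0.9183, -1.60324, 0.189957)–(0.9183, -1.6758, 0)  len=0.2033
  (v3,v2,v6) [+--] → (0.9183, -1.6758, 0)–(0.9183, -1.60324, -0.189957)  len=0.2033
  (v3,v6,v8) [+-+] → (0.9183, -1.60324, -0.189957)–(0.9183, -0.46816, -1.32504)  len=1.6052
  (v4,v9,v5) [-+-] → (0.9183, -0.46816, 1.32504)–(0.9183, 0.46816, 1.32504)  len=0.9363
  (v8,v6,v7) [+--] → (0.9183, -0.46816, -1.32504)–(0.9183, 0.46816, -1.32504)  len=0.9363

Chained into 1 loop(s):
  loop 1: 10 segments, perimeter = 9.1070
Total perimeter = 9.107

loops=1 perimeter=9.107


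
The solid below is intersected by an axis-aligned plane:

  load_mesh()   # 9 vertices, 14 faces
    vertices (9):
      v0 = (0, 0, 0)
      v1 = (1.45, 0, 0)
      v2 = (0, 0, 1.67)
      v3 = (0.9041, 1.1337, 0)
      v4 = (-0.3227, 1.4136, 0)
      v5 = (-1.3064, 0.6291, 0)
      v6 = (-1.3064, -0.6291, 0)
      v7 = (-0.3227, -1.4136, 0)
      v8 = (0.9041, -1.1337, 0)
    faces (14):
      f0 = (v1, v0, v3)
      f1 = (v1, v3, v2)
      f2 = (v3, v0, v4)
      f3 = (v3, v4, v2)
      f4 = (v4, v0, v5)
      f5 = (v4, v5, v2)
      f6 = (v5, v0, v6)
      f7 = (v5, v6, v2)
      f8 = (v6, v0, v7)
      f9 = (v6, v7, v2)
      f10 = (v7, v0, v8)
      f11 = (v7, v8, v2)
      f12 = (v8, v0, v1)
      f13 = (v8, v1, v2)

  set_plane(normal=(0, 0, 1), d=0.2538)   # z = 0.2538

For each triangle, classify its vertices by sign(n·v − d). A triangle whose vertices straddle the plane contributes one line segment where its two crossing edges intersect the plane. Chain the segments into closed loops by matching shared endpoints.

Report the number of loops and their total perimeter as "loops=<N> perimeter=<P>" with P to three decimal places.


Straddling triangles (7 of 14):
  (v1,v3,v2) [--+] → (0.766698, 0.961405, 0.2538)–(1.22963, 0, 0.2538)  len=1.0671
  (v3,v4,v2) [--+] → (-0.273657, 1.19877, 0.2538)–(0.766698, 0.961405, 0.2538)  len=1.0671
  (v4,v5,v2) [--+] → (-1.10786, 0.533492, 0.2538)–(-0.273657, 1.19877, 0.2538)  len=1.0670
  (v5,v6,v2) [--+] → (-1.10786, -0.533492, 0.2538)–(-1.10786, 0.533492, 0.2538)  len=1.0670
  (v6,v7,v2) [--+] → (-0.273657, -1.19877, 0.2538)–(-1.10786, -0.533492, 0.2538)  len=1.0670
  (v7,v8,v2) [--+] → (0.766698, -0.961405, 0.2538)–(-0.273657, -1.19877, 0.2538)  len=1.0671
  (v8,v1,v2) [--+] → (1.22963, 0, 0.2538)–(0.766698, -0.961405, 0.2538)  len=1.0671

Chained into 1 loop(s):
  loop 1: 7 segments, perimeter = 7.4693
Total perimeter = 7.469

loops=1 perimeter=7.469


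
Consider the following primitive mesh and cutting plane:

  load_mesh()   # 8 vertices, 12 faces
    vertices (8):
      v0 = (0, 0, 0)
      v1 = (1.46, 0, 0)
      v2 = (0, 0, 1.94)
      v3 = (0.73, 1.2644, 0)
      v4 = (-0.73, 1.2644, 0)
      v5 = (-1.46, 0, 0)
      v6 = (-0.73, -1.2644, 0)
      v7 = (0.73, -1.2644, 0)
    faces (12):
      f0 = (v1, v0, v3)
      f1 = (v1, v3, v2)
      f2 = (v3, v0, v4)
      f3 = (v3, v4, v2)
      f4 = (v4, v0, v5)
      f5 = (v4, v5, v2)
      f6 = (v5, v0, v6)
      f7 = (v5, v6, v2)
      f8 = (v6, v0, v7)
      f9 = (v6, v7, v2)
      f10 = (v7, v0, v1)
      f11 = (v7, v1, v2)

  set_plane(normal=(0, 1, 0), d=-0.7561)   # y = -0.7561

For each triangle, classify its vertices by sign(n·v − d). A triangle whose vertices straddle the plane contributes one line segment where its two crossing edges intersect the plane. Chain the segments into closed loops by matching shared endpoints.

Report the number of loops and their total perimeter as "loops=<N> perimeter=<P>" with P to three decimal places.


Straddling triangles (6 of 12):
  (v5,v0,v6) [++-] → (-0.436534, -0.7561, 0)–(-1.02347, -0.7561, 0)  len=0.5869
  (v5,v6,v2) [+-+] → (-1.02347, -0.7561, 0)–(-0.436534, -0.7561, 0.779897)  len=0.9761
  (v6,v0,v7) [-+-] → (-0.436534, -0.7561, 0)–(0.436534, -0.7561, 0)  len=0.8731
  (v6,v7,v2) [--+] → (0.436534, -0.7561, 0.779897)–(-0.436534, -0.7561, 0.779897)  len=0.8731
  (v7,v0,v1) [-++] → (0.436534, -0.7561, 0)–(1.02347, -0.7561, 0)  len=0.5869
  (v7,v1,v2) [-++] → (1.02347, -0.7561, 0)–(0.436534, -0.7561, 0.779897)  len=0.9761

Chained into 1 loop(s):
  loop 1: 6 segments, perimeter = 4.8722
Total perimeter = 4.872

loops=1 perimeter=4.872


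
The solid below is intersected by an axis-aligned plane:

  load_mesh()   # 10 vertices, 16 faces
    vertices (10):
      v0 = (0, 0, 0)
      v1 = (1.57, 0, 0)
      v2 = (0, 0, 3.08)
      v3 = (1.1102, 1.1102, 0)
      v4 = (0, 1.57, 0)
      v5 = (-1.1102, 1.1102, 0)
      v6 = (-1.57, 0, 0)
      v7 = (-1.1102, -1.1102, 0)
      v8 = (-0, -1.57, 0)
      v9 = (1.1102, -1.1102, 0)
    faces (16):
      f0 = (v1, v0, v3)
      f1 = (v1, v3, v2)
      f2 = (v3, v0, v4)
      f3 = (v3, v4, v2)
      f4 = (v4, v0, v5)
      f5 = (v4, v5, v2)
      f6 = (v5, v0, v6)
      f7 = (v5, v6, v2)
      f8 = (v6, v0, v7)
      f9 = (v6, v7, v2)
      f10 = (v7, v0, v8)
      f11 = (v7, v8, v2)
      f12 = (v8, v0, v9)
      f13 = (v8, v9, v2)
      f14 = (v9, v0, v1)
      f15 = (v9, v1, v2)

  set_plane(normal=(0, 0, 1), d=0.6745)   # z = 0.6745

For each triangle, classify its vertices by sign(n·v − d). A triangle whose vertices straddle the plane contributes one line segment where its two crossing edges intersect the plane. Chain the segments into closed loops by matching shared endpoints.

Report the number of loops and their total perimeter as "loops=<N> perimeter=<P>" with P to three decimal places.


Straddling triangles (8 of 16):
  (v1,v3,v2) [--+] → (0.867073, 0.867073, 0.6745)–(1.22618, 0, 0.6745)  len=0.9385
  (v3,v4,v2) [--+] → (0, 1.22618, 0.6745)–(0.867073, 0.867073, 0.6745)  len=0.9385
  (v4,v5,v2) [--+] → (-0.867073, 0.867073, 0.6745)–(0, 1.22618, 0.6745)  len=0.9385
  (v5,v6,v2) [--+] → (-1.22618, 0, 0.6745)–(-0.867073, 0.867073, 0.6745)  len=0.9385
  (v6,v7,v2) [--+] → (-0.867073, -0.867073, 0.6745)–(-1.22618, 0, 0.6745)  len=0.9385
  (v7,v8,v2) [--+] → (0, -1.22618, 0.6745)–(-0.867073, -0.867073, 0.6745)  len=0.9385
  (v8,v9,v2) [--+] → (0.867073, -0.867073, 0.6745)–(0, -1.22618, 0.6745)  len=0.9385
  (v9,v1,v2) [--+] → (1.22618, 0, 0.6745)–(0.867073, -0.867073, 0.6745)  len=0.9385

Chained into 1 loop(s):
  loop 1: 8 segments, perimeter = 7.5080
Total perimeter = 7.508

loops=1 perimeter=7.508


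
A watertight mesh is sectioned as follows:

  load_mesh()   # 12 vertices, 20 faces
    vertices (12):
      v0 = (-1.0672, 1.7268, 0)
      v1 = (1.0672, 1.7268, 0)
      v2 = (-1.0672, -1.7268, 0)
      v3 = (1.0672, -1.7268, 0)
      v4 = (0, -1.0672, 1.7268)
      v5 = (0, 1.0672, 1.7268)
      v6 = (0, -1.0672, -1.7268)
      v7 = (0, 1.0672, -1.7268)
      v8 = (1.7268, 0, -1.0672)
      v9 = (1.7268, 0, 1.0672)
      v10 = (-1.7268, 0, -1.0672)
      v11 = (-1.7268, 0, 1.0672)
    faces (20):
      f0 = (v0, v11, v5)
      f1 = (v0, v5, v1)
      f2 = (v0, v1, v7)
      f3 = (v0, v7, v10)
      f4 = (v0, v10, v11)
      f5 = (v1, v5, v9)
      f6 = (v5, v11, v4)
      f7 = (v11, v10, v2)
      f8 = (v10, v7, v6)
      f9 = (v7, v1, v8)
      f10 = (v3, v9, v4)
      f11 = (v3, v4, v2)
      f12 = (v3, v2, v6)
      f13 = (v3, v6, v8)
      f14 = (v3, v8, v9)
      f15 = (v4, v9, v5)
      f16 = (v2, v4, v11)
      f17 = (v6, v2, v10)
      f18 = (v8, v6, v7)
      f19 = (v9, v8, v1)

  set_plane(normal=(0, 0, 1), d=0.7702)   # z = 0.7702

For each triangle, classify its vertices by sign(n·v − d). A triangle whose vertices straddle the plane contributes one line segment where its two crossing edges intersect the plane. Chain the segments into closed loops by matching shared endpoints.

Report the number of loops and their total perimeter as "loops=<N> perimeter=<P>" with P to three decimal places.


Straddling triangles (10 of 20):
  (v0,v11,v5) [-++] → (-1.54323, 0.480566, 0.7702)–(-0.5912, 1.4326, 0.7702)  len=1.3464
  (v0,v5,v1) [-+-] → (-0.5912, 1.4326, 0.7702)–(0.5912, 1.4326, 0.7702)  len=1.1824
  (v0,v10,v11) [--+] → (-1.7268, 0, 0.7702)–(-1.54323, 0.480566, 0.7702)  len=0.5144
  (v1,v5,v9) [-++] → (0.5912, 1.4326, 0.7702)–(1.54323, 0.480566, 0.7702)  len=1.3464
  (v11,v10,v2) [+--] → (-1.7268, 0, 0.7702)–(-1.54323, -0.480566, 0.7702)  len=0.5144
  (v3,v9,v4) [-++] → (1.54323, -0.480566, 0.7702)–(0.5912, -1.4326, 0.7702)  len=1.3464
  (v3,v4,v2) [-+-] → (0.5912, -1.4326, 0.7702)–(-0.5912, -1.4326, 0.7702)  len=1.1824
  (v3,v8,v9) [--+] → (1.7268, 0, 0.7702)–(1.54323, -0.480566, 0.7702)  len=0.5144
  (v2,v4,v11) [-++] → (-0.5912, -1.4326, 0.7702)–(-1.54323, -0.480566, 0.7702)  len=1.3464
  (v9,v8,v1) [+--] → (1.7268, 0, 0.7702)–(1.54323, 0.480566, 0.7702)  len=0.5144

Chained into 1 loop(s):
  loop 1: 10 segments, perimeter = 9.8080
Total perimeter = 9.808

loops=1 perimeter=9.808


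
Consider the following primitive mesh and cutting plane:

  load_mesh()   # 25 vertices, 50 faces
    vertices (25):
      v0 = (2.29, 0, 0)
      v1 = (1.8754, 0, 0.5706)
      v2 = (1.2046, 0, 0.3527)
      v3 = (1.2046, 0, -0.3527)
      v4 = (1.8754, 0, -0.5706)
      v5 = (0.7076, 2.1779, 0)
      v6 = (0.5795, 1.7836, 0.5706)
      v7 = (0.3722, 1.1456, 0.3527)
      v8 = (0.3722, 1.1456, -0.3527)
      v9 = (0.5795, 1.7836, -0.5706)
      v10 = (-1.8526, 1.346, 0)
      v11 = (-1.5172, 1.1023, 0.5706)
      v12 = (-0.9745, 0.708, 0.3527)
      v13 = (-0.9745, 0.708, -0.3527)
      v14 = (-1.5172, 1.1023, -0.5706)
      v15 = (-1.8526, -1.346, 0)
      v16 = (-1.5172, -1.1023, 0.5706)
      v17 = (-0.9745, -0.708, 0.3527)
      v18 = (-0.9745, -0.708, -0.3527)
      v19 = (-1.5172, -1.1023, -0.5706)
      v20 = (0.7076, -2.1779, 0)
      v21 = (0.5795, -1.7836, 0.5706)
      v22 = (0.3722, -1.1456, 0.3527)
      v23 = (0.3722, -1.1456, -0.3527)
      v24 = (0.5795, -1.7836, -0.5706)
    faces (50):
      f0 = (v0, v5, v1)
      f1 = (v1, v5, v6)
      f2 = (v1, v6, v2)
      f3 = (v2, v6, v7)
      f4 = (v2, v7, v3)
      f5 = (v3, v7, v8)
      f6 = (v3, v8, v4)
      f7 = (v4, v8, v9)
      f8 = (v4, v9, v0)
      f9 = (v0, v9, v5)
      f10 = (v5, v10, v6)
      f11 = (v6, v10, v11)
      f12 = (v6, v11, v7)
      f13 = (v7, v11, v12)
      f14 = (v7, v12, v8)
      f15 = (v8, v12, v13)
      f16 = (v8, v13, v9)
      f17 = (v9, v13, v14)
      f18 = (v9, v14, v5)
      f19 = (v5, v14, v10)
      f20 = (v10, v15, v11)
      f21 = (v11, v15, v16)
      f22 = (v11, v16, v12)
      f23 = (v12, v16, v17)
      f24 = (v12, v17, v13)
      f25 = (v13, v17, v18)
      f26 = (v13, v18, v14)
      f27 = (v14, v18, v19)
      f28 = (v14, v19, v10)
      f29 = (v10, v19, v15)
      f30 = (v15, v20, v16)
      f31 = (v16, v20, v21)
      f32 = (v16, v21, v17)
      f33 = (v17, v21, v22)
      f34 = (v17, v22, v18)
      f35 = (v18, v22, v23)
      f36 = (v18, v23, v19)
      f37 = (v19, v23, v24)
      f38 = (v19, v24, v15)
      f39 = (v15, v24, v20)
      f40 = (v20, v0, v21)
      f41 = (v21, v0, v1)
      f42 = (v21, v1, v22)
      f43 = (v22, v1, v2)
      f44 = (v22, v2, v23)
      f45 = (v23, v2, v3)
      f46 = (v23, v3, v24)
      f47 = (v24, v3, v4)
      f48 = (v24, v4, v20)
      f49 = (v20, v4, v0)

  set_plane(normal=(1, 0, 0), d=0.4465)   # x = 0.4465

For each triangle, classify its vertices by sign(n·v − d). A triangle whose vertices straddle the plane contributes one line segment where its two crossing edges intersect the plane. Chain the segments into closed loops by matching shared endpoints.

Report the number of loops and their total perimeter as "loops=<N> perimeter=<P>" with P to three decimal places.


loops=2 perimeter=7.022

Straddling triangles (24 of 50):
  (v2,v6,v7) [++-] → (0.4465, 1.37427, 0.430799)–(0.4465, 1.04334, 0.3527)  len=0.3400
  (v2,v7,v3) [+-+] → (0.4465, 1.04334, 0.3527)–(0.4465, 1.04334, 0.289736)  len=0.0630
  (v3,v7,v8) [+--] → (0.4465, 1.04334, 0.289736)–(0.4465, 1.04334, -0.3527)  len=0.6424
  (v3,v8,v4) [+-+] → (0.4465, 1.04334, -0.3527)–(0.4465, 1.08898, -0.36347)  len=0.0469
  (v4,v8,v9) [+-+] → (0.4465, 1.08898, -0.36347)–(0.4465, 1.37427, -0.430799)  len=0.2931
  (v5,v10,v6) [+-+] → (0.4465, 2.09306, 0)–(0.4465, 1.75967, 0.539397)  len=0.6341
  (v6,v10,v11) [+--] → (0.4465, 1.75967, 0.539397)–(0.4465, 1.74038, 0.5706)  len=0.0367
  (v6,v11,v7) [+--] → (0.4465, 1.74038, 0.5706)–(0.4465, 1.37427, 0.430799)  len=0.3919
  (v8,v13,v9) [--+] → (0.4465, 1.69154, -0.551951)–(0.4465, 1.37427, -0.430799)  len=0.3396
  (v9,v13,v14) [+--] → (0.4465, 1.69154, -0.551951)–(0.4465, 1.74038, -0.5706)  len=0.0523
  (v9,v14,v5) [+-+] → (0.4465, 1.74038, -0.5706)–(0.4465, 2.05167, -0.066965)  len=0.5921
  (v5,v14,v10) [+--] → (0.4465, 2.05167, -0.066965)–(0.4465, 2.09306, 0)  len=0.0787
  (v15,v20,v16) [-+-] → (0.4465, -2.09306, 0)–(0.4465, -2.05167, 0.066965)  len=0.0787
  (v16,v20,v21) [-++] → (0.4465, -2.05167, 0.066965)–(0.4465, -1.74038, 0.5706)  len=0.5921
  (v16,v21,v17) [-+-] → (0.4465, -1.74038, 0.5706)–(0.4465, -1.69154, 0.551951)  len=0.0523
  (v17,v21,v22) [-+-] → (0.4465, -1.69154, 0.551951)–(0.4465, -1.37427, 0.430799)  len=0.3396
  (v19,v23,v24) [--+] → (0.4465, -1.37427, -0.430799)–(0.4465, -1.74038, -0.5706)  len=0.3919
  (v19,v24,v15) [-+-] → (0.4465, -1.74038, -0.5706)–(0.4465, -1.75967, -0.539397)  len=0.0367
  (v15,v24,v20) [-++] → (0.4465, -1.75967, -0.539397)–(0.4465, -2.09306, 0)  len=0.6341
  (v21,v1,v22) [++-] → (0.4465, -1.08898, 0.36347)–(0.4465, -1.37427, 0.430799)  len=0.2931
  (v22,v1,v2) [-++] → (0.4465, -1.08898, 0.36347)–(0.4465, -1.04334, 0.3527)  len=0.0469
  (v22,v2,v23) [-+-] → (0.4465, -1.04334, 0.3527)–(0.4465, -1.04334, -0.289736)  len=0.6424
  (v23,v2,v3) [-++] → (0.4465, -1.04334, -0.289736)–(0.4465, -1.04334, -0.3527)  len=0.0630
  (v23,v3,v24) [-++] → (0.4465, -1.04334, -0.3527)–(0.4465, -1.37427, -0.430799)  len=0.3400

Chained into 2 loop(s):
  loop 1: 12 segments, perimeter = 3.5108
  loop 2: 12 segments, perimeter = 3.5108
Total perimeter = 7.022


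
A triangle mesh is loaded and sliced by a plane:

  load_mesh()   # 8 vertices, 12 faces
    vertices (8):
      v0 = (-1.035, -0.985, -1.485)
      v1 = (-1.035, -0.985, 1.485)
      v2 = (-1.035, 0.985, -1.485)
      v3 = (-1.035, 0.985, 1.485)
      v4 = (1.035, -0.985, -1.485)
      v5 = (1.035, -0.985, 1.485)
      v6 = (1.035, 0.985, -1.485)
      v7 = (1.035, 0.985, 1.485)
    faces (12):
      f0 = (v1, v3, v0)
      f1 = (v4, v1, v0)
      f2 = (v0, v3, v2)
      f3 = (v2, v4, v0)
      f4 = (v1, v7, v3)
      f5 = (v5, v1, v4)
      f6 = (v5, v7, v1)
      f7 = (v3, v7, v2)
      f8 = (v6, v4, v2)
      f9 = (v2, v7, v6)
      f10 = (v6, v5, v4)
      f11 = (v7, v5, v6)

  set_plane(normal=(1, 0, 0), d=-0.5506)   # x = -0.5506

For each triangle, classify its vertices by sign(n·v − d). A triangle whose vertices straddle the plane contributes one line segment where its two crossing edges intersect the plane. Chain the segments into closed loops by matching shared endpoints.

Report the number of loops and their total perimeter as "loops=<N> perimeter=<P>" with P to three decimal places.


loops=1 perimeter=9.880

Straddling triangles (8 of 12):
  (v4,v1,v0) [+--] → (-0.5506, -0.985, 0.789991)–(-0.5506, -0.985, -1.485)  len=2.2750
  (v2,v4,v0) [-+-] → (-0.5506, 0.524001, -1.485)–(-0.5506, -0.985, -1.485)  len=1.5090
  (v1,v7,v3) [-+-] → (-0.5506, -0.524001, 1.485)–(-0.5506, 0.985, 1.485)  len=1.5090
  (v5,v1,v4) [+-+] → (-0.5506, -0.985, 1.485)–(-0.5506, -0.985, 0.789991)  len=0.6950
  (v5,v7,v1) [++-] → (-0.5506, -0.524001, 1.485)–(-0.5506, -0.985, 1.485)  len=0.4610
  (v3,v7,v2) [-+-] → (-0.5506, 0.985, 1.485)–(-0.5506, 0.985, -0.789991)  len=2.2750
  (v6,v4,v2) [++-] → (-0.5506, 0.524001, -1.485)–(-0.5506, 0.985, -1.485)  len=0.4610
  (v2,v7,v6) [-++] → (-0.5506, 0.985, -0.789991)–(-0.5506, 0.985, -1.485)  len=0.6950

Chained into 1 loop(s):
  loop 1: 8 segments, perimeter = 9.8800
Total perimeter = 9.880


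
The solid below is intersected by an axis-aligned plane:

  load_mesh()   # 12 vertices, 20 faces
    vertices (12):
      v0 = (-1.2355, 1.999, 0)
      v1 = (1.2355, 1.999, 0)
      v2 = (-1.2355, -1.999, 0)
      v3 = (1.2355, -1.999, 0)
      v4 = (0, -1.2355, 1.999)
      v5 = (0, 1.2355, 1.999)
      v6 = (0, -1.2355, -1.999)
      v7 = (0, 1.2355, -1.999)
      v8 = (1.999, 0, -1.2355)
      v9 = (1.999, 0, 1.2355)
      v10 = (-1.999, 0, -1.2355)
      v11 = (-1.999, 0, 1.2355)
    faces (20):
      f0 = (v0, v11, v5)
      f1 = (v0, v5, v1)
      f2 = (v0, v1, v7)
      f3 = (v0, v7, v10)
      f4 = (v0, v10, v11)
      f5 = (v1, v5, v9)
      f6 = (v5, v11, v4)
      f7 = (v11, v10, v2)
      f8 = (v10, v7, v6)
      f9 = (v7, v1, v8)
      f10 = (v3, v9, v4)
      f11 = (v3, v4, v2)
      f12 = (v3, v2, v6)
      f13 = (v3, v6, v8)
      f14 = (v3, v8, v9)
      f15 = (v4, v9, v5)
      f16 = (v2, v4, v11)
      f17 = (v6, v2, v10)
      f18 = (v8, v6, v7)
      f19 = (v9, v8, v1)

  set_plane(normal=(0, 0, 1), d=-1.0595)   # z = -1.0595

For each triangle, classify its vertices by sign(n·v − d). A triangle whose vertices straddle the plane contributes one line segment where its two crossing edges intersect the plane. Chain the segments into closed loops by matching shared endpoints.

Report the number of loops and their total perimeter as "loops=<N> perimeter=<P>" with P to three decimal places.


loops=1 perimeter=10.950

Straddling triangles (10 of 20):
  (v0,v1,v7) [++-] → (0.580666, 1.59433, -1.0595)–(-0.580666, 1.59433, -1.0595)  len=1.1613
  (v0,v7,v10) [+--] → (-0.580666, 1.59433, -1.0595)–(-1.89024, 0.284762, -1.0595)  len=1.8520
  (v0,v10,v11) [+-+] → (-1.89024, 0.284762, -1.0595)–(-1.999, 0, -1.0595)  len=0.3048
  (v11,v10,v2) [+-+] → (-1.999, 0, -1.0595)–(-1.89024, -0.284762, -1.0595)  len=0.3048
  (v7,v1,v8) [-+-] → (0.580666, 1.59433, -1.0595)–(1.89024, 0.284762, -1.0595)  len=1.8520
  (v3,v2,v6) [++-] → (-0.580666, -1.59433, -1.0595)–(0.580666, -1.59433, -1.0595)  len=1.1613
  (v3,v6,v8) [+--] → (0.580666, -1.59433, -1.0595)–(1.89024, -0.284762, -1.0595)  len=1.8520
  (v3,v8,v9) [+-+] → (1.89024, -0.284762, -1.0595)–(1.999, 0, -1.0595)  len=0.3048
  (v6,v2,v10) [-+-] → (-0.580666, -1.59433, -1.0595)–(-1.89024, -0.284762, -1.0595)  len=1.8520
  (v9,v8,v1) [+-+] → (1.999, 0, -1.0595)–(1.89024, 0.284762, -1.0595)  len=0.3048

Chained into 1 loop(s):
  loop 1: 10 segments, perimeter = 10.9500
Total perimeter = 10.950


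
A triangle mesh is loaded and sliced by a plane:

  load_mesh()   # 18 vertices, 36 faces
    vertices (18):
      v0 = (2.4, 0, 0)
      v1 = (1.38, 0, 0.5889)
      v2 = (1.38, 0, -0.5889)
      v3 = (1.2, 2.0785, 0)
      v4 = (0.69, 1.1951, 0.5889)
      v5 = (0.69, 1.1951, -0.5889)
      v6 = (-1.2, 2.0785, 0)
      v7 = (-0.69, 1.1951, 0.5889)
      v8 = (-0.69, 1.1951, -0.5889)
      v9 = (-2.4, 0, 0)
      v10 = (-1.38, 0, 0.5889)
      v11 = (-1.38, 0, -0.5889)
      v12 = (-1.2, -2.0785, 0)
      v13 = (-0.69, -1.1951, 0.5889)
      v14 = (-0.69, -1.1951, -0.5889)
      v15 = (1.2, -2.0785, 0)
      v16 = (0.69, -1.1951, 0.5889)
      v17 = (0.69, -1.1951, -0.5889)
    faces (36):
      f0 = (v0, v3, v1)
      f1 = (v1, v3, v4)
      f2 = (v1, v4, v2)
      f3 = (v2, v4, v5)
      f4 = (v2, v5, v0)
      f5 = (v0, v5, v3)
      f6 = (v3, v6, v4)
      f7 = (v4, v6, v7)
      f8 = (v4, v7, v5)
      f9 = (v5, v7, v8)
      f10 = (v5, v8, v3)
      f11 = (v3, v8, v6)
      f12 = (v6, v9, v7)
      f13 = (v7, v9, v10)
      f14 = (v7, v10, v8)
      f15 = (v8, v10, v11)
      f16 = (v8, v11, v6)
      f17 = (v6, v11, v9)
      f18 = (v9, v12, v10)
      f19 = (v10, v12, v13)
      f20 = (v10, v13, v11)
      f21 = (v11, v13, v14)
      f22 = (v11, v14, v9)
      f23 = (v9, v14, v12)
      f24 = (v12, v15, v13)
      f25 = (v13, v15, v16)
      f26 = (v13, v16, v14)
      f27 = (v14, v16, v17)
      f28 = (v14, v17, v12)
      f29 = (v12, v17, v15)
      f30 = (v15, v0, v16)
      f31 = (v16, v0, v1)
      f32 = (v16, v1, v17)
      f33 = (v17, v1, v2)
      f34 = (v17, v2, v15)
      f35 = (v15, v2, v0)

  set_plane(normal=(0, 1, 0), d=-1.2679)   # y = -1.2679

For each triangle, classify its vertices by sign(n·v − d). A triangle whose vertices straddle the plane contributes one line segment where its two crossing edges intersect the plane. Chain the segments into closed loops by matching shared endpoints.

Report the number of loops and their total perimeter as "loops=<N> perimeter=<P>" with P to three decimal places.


loops=1 perimeter=7.251

Straddling triangles (10 of 36):
  (v9,v12,v10) [+-+] → (-1.66799, -1.2679, 0)–(-1.2702, -1.2679, 0.229667)  len=0.4593
  (v10,v12,v13) [+-+] → (-1.2702, -1.2679, 0.229667)–(-0.732029, -1.2679, 0.540369)  len=0.6214
  (v9,v14,v12) [++-] → (-0.732029, -1.2679, -0.540369)–(-1.66799, -1.2679, 0)  len=1.0808
  (v12,v15,v13) [--+] → (-0.534247, -1.2679, 0.540369)–(-0.732029, -1.2679, 0.540369)  len=0.1978
  (v13,v15,v16) [+-+] → (-0.534247, -1.2679, 0.540369)–(0.732029, -1.2679, 0.540369)  len=1.2663
  (v14,v17,v12) [++-] → (0.534247, -1.2679, -0.540369)–(-0.732029, -1.2679, -0.540369)  len=1.2663
  (v12,v17,v15) [-+-] → (0.534247, -1.2679, -0.540369)–(0.732029, -1.2679, -0.540369)  len=0.1978
  (v15,v0,v16) [-++] → (1.66799, -1.2679, 0)–(0.732029, -1.2679, 0.540369)  len=1.0808
  (v17,v2,v15) [++-] → (1.2702, -1.2679, -0.229667)–(0.732029, -1.2679, -0.540369)  len=0.6214
  (v15,v2,v0) [-++] → (1.2702, -1.2679, -0.229667)–(1.66799, -1.2679, 0)  len=0.4593

Chained into 1 loop(s):
  loop 1: 10 segments, perimeter = 7.2511
Total perimeter = 7.251


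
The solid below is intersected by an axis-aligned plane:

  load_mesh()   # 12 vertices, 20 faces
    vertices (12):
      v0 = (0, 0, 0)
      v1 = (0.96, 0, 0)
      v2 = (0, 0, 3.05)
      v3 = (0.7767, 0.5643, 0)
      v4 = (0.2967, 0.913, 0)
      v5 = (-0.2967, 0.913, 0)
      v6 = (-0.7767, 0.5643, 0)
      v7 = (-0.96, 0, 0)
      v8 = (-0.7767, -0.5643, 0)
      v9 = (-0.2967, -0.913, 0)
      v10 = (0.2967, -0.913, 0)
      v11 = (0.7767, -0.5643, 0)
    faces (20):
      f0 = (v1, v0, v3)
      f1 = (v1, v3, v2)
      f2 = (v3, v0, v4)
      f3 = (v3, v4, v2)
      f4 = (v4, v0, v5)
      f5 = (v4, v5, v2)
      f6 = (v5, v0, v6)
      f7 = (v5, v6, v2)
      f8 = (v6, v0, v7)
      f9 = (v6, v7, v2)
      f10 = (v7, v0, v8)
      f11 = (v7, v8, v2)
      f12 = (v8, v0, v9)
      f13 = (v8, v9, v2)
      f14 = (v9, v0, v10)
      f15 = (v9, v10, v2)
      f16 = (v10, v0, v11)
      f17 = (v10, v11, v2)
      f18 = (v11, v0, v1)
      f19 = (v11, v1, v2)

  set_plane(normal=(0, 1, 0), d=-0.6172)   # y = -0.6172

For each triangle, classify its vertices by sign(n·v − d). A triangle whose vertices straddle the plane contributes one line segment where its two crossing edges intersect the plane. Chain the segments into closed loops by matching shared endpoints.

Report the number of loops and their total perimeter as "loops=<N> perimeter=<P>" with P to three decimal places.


loops=1 perimeter=4.027

Straddling triangles (6 of 20):
  (v8,v0,v9) [++-] → (-0.200573, -0.6172, 0)–(-0.703881, -0.6172, 0)  len=0.5033
  (v8,v9,v2) [+-+] → (-0.703881, -0.6172, 0)–(-0.200573, -0.6172, 0.98816)  len=1.1090
  (v9,v0,v10) [-+-] → (-0.200573, -0.6172, 0)–(0.200573, -0.6172, 0)  len=0.4011
  (v9,v10,v2) [--+] → (0.200573, -0.6172, 0.98816)–(-0.200573, -0.6172, 0.98816)  len=0.4011
  (v10,v0,v11) [-++] → (0.200573, -0.6172, 0)–(0.703881, -0.6172, 0)  len=0.5033
  (v10,v11,v2) [-++] → (0.703881, -0.6172, 0)–(0.200573, -0.6172, 0.98816)  len=1.1090

Chained into 1 loop(s):
  loop 1: 6 segments, perimeter = 4.0268
Total perimeter = 4.027


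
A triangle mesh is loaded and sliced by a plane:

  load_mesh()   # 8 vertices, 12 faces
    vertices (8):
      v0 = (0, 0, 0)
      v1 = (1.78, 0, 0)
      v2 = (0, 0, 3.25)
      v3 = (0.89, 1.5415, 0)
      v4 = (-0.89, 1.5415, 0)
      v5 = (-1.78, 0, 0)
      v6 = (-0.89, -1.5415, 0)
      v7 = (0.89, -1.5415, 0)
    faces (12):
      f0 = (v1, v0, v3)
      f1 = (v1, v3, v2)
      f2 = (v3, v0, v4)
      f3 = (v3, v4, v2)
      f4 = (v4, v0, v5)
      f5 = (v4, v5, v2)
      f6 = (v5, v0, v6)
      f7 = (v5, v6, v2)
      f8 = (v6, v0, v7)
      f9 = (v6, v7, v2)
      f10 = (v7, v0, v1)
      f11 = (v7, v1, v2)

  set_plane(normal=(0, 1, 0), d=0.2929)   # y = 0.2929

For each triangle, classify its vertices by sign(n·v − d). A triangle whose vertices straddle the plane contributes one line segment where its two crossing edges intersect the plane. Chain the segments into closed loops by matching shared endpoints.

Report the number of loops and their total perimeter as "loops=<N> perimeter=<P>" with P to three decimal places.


loops=1 perimeter=9.563

Straddling triangles (6 of 12):
  (v1,v0,v3) [--+] → (0.169109, 0.2929, 0)–(1.61089, 0.2929, 0)  len=1.4418
  (v1,v3,v2) [-+-] → (1.61089, 0.2929, 0)–(0.169109, 0.2929, 2.63247)  len=3.0014
  (v3,v0,v4) [+-+] → (0.169109, 0.2929, 0)–(-0.169109, 0.2929, 0)  len=0.3382
  (v3,v4,v2) [++-] → (-0.169109, 0.2929, 2.63247)–(0.169109, 0.2929, 2.63247)  len=0.3382
  (v4,v0,v5) [+--] → (-0.169109, 0.2929, 0)–(-1.61089, 0.2929, 0)  len=1.4418
  (v4,v5,v2) [+--] → (-1.61089, 0.2929, 0)–(-0.169109, 0.2929, 2.63247)  len=3.0014

Chained into 1 loop(s):
  loop 1: 6 segments, perimeter = 9.5629
Total perimeter = 9.563


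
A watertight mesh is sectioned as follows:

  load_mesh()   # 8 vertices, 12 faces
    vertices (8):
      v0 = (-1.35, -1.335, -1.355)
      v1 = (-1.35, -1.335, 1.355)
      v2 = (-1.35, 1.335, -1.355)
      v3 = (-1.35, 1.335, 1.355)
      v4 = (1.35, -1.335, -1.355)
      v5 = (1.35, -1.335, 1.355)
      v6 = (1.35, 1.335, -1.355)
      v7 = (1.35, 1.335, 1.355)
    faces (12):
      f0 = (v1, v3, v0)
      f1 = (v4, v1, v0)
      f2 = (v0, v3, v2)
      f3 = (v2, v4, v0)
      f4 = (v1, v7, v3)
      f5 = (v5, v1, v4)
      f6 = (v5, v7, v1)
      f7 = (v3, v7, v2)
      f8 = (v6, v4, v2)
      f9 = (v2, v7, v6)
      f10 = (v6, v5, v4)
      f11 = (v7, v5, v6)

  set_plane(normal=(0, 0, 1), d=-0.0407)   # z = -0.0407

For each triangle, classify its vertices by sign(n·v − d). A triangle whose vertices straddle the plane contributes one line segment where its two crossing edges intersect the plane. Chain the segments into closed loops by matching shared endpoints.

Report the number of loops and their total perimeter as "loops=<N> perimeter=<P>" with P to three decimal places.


loops=1 perimeter=10.740

Straddling triangles (8 of 12):
  (v1,v3,v0) [++-] → (-1.35, -0.0400993, -0.0407)–(-1.35, -1.335, -0.0407)  len=1.2949
  (v4,v1,v0) [-+-] → (0.0405498, -1.335, -0.0407)–(-1.35, -1.335, -0.0407)  len=1.3905
  (v0,v3,v2) [-+-] → (-1.35, -0.0400993, -0.0407)–(-1.35, 1.335, -0.0407)  len=1.3751
  (v5,v1,v4) [++-] → (0.0405498, -1.335, -0.0407)–(1.35, -1.335, -0.0407)  len=1.3095
  (v3,v7,v2) [++-] → (-0.0405498, 1.335, -0.0407)–(-1.35, 1.335, -0.0407)  len=1.3095
  (v2,v7,v6) [-+-] → (-0.0405498, 1.335, -0.0407)–(1.35, 1.335, -0.0407)  len=1.3905
  (v6,v5,v4) [-+-] → (1.35, 0.0400993, -0.0407)–(1.35, -1.335, -0.0407)  len=1.3751
  (v7,v5,v6) [++-] → (1.35, 0.0400993, -0.0407)–(1.35, 1.335, -0.0407)  len=1.2949

Chained into 1 loop(s):
  loop 1: 8 segments, perimeter = 10.7400
Total perimeter = 10.740


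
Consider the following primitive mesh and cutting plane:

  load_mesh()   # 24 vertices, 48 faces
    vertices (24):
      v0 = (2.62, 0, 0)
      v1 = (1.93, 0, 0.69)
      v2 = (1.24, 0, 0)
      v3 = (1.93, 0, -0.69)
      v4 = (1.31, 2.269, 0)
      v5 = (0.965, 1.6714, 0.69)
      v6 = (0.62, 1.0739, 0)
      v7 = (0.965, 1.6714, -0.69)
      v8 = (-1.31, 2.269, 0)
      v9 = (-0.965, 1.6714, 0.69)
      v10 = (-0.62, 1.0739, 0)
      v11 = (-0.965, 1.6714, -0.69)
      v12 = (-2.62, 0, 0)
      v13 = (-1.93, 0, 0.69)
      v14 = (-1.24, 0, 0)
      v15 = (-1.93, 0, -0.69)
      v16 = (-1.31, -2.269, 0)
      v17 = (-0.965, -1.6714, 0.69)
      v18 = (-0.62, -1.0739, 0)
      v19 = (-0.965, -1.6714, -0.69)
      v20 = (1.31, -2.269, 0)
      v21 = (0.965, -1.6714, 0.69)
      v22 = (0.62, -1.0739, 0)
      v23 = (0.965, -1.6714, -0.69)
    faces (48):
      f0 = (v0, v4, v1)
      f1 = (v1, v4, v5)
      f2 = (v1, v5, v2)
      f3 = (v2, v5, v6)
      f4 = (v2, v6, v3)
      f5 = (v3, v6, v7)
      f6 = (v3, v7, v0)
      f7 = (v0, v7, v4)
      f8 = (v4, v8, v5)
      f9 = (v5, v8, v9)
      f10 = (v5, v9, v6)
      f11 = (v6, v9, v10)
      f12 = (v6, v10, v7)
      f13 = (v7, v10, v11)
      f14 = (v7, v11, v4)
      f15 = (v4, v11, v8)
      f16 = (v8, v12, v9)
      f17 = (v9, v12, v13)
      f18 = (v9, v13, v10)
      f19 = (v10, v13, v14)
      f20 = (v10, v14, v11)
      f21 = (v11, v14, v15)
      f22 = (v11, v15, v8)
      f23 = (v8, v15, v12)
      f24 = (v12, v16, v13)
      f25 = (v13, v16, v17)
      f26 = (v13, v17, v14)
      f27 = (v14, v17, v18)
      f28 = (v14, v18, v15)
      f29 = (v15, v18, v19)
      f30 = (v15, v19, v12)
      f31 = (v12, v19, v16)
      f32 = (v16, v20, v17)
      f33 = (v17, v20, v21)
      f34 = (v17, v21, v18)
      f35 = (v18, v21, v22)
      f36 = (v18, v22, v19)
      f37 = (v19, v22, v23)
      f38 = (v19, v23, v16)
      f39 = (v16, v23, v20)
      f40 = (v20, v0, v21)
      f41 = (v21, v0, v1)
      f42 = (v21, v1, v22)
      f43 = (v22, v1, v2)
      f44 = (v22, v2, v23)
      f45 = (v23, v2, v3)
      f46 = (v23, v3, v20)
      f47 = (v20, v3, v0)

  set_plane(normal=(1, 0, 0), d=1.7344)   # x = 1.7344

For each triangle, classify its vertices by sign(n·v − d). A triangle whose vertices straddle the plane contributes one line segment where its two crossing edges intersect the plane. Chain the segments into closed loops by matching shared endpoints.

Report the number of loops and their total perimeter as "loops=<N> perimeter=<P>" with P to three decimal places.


Straddling triangles (14 of 48):
  (v0,v4,v1) [+-+] → (1.7344, 1.53391, 0)–(1.7344, 0.715833, 0.472316)  len=0.9446
  (v1,v4,v5) [+--] → (1.7344, 0.715833, 0.472316)–(1.7344, 0.338783, 0.69)  len=0.4354
  (v1,v5,v2) [+--] → (1.7344, 0.338783, 0.69)–(1.7344, 0, 0.4944)  len=0.3912
  (v2,v6,v3) [--+] → (1.7344, 0.160347, -0.586974)–(1.7344, 0, -0.4944)  len=0.1852
  (v3,v6,v7) [+--] → (1.7344, 0.160347, -0.586974)–(1.7344, 0.338783, -0.69)  len=0.2060
  (v3,v7,v0) [+-+] → (1.7344, 0.338783, -0.69)–(1.7344, 0.894376, -0.369223)  len=0.6415
  (v0,v7,v4) [+--] → (1.7344, 0.894376, -0.369223)–(1.7344, 1.53391, 0)  len=0.7385
  (v20,v0,v21) [-+-] → (1.7344, -1.53391, 0)–(1.7344, -0.894376, 0.369223)  len=0.7385
  (v21,v0,v1) [-++] → (1.7344, -0.894376, 0.369223)–(1.7344, -0.338783, 0.69)  len=0.6415
  (v21,v1,v22) [-+-] → (1.7344, -0.338783, 0.69)–(1.7344, -0.160347, 0.586974)  len=0.2060
  (v22,v1,v2) [-+-] → (1.7344, -0.160347, 0.586974)–(1.7344, 0, 0.4944)  len=0.1852
  (v23,v2,v3) [--+] → (1.7344, 0, -0.4944)–(1.7344, -0.338783, -0.69)  len=0.3912
  (v23,v3,v20) [-+-] → (1.7344, -0.338783, -0.69)–(1.7344, -0.715833, -0.472316)  len=0.4354
  (v20,v3,v0) [-++] → (1.7344, -0.715833, -0.472316)–(1.7344, -1.53391, 0)  len=0.9446

Chained into 1 loop(s):
  loop 1: 14 segments, perimeter = 7.0848
Total perimeter = 7.085

loops=1 perimeter=7.085
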